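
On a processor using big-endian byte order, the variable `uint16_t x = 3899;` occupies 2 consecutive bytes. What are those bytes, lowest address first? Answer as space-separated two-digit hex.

3899 in hexadecimal, padded to 16 bits, is 0x0F3B.
Split into bytes (most-significant first): 0F 3B.
In big-endian order the high byte comes first in memory.
So the memory order matches the most-significant-first order: 0F 3B.

0F 3B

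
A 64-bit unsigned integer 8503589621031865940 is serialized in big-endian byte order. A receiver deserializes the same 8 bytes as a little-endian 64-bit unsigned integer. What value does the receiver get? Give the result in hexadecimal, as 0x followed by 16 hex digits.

0x548E4DD5B4D10276

8503589621031865940 in 64-bit hexadecimal is 0x7602D1B4D54D8E54.
Stored big-endian, the bytes at ascending addresses are 76 02 D1 B4 D5 4D 8E 54.
Read back as little-endian, the first byte is least significant, giving 0x548E4DD5B4D10276.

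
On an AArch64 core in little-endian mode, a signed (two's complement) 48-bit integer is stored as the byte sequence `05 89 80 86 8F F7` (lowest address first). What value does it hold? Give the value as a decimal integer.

Little-endian stores the least-significant byte at the lowest address.
Reassemble most-significant byte first: F7 8F 86 80 89 05 → 0xF78F86808905.
Top bit is set, so as a signed 48-bit value this is 0xF78F86808905 − 2^48 = -9279167756027.

-9279167756027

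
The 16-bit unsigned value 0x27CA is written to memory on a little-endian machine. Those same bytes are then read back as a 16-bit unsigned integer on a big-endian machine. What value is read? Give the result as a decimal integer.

51751

Stored little-endian, the bytes at ascending addresses are CA 27.
Read back as big-endian, the last byte is least significant, giving 0xCA27.
0xCA27 = 51751.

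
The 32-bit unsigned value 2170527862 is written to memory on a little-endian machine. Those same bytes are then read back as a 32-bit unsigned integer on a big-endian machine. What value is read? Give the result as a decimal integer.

1990221697

2170527862 in 32-bit hexadecimal is 0x815FA076.
Stored little-endian, the bytes at ascending addresses are 76 A0 5F 81.
Read back as big-endian, the last byte is least significant, giving 0x76A05F81.
0x76A05F81 = 1990221697.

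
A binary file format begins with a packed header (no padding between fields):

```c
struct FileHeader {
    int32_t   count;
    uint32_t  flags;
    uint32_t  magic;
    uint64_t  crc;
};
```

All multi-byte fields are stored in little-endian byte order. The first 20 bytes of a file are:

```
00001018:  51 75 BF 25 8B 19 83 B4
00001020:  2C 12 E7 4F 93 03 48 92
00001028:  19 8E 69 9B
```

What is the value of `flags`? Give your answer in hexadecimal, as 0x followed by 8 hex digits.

`flags` follows `count` (4 bytes), so it starts at byte offset 4 and occupies 4 bytes.
Bytes at offsets 4..7: 8B 19 83 B4.
In little-endian order the low byte comes first in memory.
Reassemble most-significant byte first: B4 83 19 8B → 0xB483198B.

0xB483198B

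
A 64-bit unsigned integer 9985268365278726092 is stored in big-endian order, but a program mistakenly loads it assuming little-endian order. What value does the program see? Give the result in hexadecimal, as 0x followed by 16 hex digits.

0xCC47628BACCC928A

9985268365278726092 in 64-bit hexadecimal is 0x8A92CCAC8B6247CC.
Stored big-endian, the bytes at ascending addresses are 8A 92 CC AC 8B 62 47 CC.
Read back as little-endian, the first byte is least significant, giving 0xCC47628BACCC928A.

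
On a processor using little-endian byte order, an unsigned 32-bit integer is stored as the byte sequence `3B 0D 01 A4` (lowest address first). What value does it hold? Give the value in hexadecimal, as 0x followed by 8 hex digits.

0xA4010D3B

In little-endian order the low byte comes first in memory.
Reassemble most-significant byte first: A4 01 0D 3B → 0xA4010D3B.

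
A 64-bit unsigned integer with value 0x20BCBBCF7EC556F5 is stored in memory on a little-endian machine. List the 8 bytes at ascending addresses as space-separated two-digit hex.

F5 56 C5 7E CF BB BC 20

Split into bytes (most-significant first): 20 BC BB CF 7E C5 56 F5.
Little-endian: lowest address holds the least-significant byte.
So at ascending addresses the bytes are F5 56 C5 7E CF BB BC 20.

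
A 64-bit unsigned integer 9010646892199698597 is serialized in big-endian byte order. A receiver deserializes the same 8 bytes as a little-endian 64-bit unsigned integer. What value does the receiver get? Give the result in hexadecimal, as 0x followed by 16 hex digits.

9010646892199698597 in 64-bit hexadecimal is 0x7D0C3F9BA60A60A5.
Stored big-endian, the bytes at ascending addresses are 7D 0C 3F 9B A6 0A 60 A5.
Read back as little-endian, the first byte is least significant, giving 0xA5600AA69B3F0C7D.

0xA5600AA69B3F0C7D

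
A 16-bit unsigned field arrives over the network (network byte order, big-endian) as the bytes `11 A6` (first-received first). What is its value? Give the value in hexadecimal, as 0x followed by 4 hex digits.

In big-endian order the high byte comes first in memory.
The bytes are already most-significant first: 0x11A6.

0x11A6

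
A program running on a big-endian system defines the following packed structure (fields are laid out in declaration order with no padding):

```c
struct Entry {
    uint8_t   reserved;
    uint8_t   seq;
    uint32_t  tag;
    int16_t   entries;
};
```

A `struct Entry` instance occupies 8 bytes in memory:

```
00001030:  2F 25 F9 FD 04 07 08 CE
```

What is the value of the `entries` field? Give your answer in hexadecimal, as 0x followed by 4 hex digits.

0x08CE

`entries` follows `reserved` (1 B), `seq` (1 B), `tag` (4 B), so it starts at offset 1 + 1 + 4 = 6 and occupies 2 bytes.
Bytes at offsets 6..7: 08 CE.
In big-endian order the high byte comes first in memory.
The bytes are already most-significant first: 0x08CE.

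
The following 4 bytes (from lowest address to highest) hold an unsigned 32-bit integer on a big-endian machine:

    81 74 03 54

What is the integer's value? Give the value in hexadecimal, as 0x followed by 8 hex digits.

In big-endian order the high byte comes first in memory.
The bytes are already most-significant first: 0x81740354.

0x81740354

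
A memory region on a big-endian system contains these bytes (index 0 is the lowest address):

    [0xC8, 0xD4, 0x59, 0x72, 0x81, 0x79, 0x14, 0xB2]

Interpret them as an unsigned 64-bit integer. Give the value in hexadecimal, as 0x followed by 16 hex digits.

0xC8D45972817914B2

Big-endian: lowest address holds the most-significant byte.
The bytes are already most-significant first: 0xC8D45972817914B2.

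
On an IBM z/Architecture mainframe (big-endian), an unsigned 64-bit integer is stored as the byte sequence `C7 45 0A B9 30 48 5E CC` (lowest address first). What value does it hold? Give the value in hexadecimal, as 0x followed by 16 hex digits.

In big-endian order the high byte comes first in memory.
The bytes are already most-significant first: 0xC7450AB930485ECC.

0xC7450AB930485ECC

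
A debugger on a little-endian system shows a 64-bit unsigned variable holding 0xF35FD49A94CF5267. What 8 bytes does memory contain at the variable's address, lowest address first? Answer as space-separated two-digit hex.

67 52 CF 94 9A D4 5F F3

Split into bytes (most-significant first): F3 5F D4 9A 94 CF 52 67.
In little-endian order the low byte comes first in memory.
So at ascending addresses the bytes are 67 52 CF 94 9A D4 5F F3.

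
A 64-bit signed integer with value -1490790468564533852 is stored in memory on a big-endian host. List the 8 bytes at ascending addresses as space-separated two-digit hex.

Two's complement of -1490790468564533852 in 64 bits: 1490790468564533852 = 0x14B05A085953C25C; invert → 0xEB4FA5F7A6AC3DA3; add 1 → 0xEB4FA5F7A6AC3DA4.
Split into bytes (most-significant first): EB 4F A5 F7 A6 AC 3D A4.
Big-endian: lowest address holds the most-significant byte.
So the memory order matches the most-significant-first order: EB 4F A5 F7 A6 AC 3D A4.

EB 4F A5 F7 A6 AC 3D A4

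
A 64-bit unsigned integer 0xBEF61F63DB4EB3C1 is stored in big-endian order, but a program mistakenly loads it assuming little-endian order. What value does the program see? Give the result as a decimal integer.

13957586374319142590

Stored big-endian, the bytes at ascending addresses are BE F6 1F 63 DB 4E B3 C1.
Read back as little-endian, the first byte is least significant, giving 0xC1B34EDB631FF6BE.
0xC1B34EDB631FF6BE = 13957586374319142590.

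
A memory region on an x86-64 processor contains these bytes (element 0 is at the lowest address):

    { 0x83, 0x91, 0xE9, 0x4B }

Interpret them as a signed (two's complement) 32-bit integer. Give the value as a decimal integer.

Little-endian stores the least-significant byte at the lowest address.
Reassemble most-significant byte first: 4B E9 91 83 → 0x4BE99183.
0x4BE99183 = 1273598339.

1273598339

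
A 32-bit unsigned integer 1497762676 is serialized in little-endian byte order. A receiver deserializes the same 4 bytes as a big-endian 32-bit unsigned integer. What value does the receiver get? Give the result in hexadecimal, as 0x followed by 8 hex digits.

1497762676 in 32-bit hexadecimal is 0x59460B74.
Stored little-endian, the bytes at ascending addresses are 74 0B 46 59.
Read back as big-endian, the last byte is least significant, giving 0x740B4659.

0x740B4659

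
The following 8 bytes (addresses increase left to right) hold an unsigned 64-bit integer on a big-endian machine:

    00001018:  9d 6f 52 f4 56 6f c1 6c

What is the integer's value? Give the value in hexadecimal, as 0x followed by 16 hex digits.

Big-endian stores the most-significant byte at the lowest address.
The bytes are already most-significant first: 0x9D6F52F4566FC16C.

0x9D6F52F4566FC16C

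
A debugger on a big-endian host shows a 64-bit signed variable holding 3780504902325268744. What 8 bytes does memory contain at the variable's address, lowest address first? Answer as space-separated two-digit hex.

3780504902325268744 in hexadecimal, padded to 64 bits, is 0x34770D2DBEB87108.
Split into bytes (most-significant first): 34 77 0D 2D BE B8 71 08.
Big-endian: lowest address holds the most-significant byte.
So the memory order matches the most-significant-first order: 34 77 0D 2D BE B8 71 08.

34 77 0D 2D BE B8 71 08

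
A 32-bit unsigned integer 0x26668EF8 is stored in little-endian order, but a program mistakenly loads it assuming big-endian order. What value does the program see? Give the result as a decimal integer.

4170081830

Stored little-endian, the bytes at ascending addresses are F8 8E 66 26.
Read back as big-endian, the last byte is least significant, giving 0xF88E6626.
0xF88E6626 = 4170081830.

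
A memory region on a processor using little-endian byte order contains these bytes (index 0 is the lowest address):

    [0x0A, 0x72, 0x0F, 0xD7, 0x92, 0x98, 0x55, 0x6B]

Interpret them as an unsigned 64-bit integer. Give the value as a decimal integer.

7734255691519455754

In little-endian order the low byte comes first in memory.
Reassemble most-significant byte first: 6B 55 98 92 D7 0F 72 0A → 0x6B559892D70F720A.
0x6B559892D70F720A = 7734255691519455754.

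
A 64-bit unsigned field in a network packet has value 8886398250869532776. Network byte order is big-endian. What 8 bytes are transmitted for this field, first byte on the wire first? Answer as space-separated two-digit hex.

8886398250869532776 in hexadecimal, padded to 64 bits, is 0x7B52D42083BB2868.
Split into bytes (most-significant first): 7B 52 D4 20 83 BB 28 68.
Big-endian: lowest address holds the most-significant byte.
So the memory order matches the most-significant-first order: 7B 52 D4 20 83 BB 28 68.

7B 52 D4 20 83 BB 28 68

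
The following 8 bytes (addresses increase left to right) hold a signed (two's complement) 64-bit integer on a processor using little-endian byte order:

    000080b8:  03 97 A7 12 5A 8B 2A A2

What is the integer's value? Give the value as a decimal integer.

-6761438671567087869

Little-endian stores the least-significant byte at the lowest address.
Reassemble most-significant byte first: A2 2A 8B 5A 12 A7 97 03 → 0xA22A8B5A12A79703.
Top bit is set, so as a signed 64-bit value this is 0xA22A8B5A12A79703 − 2^64 = -6761438671567087869.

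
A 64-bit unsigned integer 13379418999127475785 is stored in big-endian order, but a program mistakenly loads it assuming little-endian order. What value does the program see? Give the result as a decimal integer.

13379418999127475785 in 64-bit hexadecimal is 0xB9AD3EB1481B0649.
Stored big-endian, the bytes at ascending addresses are B9 AD 3E B1 48 1B 06 49.
Read back as little-endian, the first byte is least significant, giving 0x49061B48B13EADB9.
0x49061B48B13EADB9 = 5261923213654273465.

5261923213654273465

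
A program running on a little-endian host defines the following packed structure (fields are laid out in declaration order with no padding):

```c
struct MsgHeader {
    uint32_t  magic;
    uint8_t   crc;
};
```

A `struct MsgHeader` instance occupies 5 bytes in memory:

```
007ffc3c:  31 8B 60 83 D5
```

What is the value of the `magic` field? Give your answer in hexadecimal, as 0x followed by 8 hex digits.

0x83608B31

`magic` is the first field, at byte offset 0, occupying 4 bytes.
Bytes at offsets 0..3: 31 8B 60 83.
Little-endian: lowest address holds the least-significant byte.
Reassemble most-significant byte first: 83 60 8B 31 → 0x83608B31.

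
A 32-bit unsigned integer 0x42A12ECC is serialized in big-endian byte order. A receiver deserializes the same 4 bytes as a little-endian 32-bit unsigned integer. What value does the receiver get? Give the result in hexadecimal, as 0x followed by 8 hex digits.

0xCC2EA142

Stored big-endian, the bytes at ascending addresses are 42 A1 2E CC.
Read back as little-endian, the first byte is least significant, giving 0xCC2EA142.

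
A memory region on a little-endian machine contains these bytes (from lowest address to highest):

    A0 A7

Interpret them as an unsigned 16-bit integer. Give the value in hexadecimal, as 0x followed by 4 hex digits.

In little-endian order the low byte comes first in memory.
Reassemble most-significant byte first: A7 A0 → 0xA7A0.

0xA7A0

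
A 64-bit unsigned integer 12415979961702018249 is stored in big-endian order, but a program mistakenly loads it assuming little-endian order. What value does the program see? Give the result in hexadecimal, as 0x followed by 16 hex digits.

12415979961702018249 in 64-bit hexadecimal is 0xAC4E6BFE139DECC9.
Stored big-endian, the bytes at ascending addresses are AC 4E 6B FE 13 9D EC C9.
Read back as little-endian, the first byte is least significant, giving 0xC9EC9D13FE6B4EAC.

0xC9EC9D13FE6B4EAC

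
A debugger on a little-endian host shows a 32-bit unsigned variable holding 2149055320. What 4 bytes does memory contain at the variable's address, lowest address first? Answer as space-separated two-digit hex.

2149055320 in hexadecimal, padded to 32 bits, is 0x8017FB58.
Split into bytes (most-significant first): 80 17 FB 58.
Little-endian stores the least-significant byte at the lowest address.
So at ascending addresses the bytes are 58 FB 17 80.

58 FB 17 80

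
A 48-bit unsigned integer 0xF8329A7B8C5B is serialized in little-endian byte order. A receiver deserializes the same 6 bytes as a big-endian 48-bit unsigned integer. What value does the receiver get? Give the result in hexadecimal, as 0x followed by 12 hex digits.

0x5B8C7B9A32F8

Stored little-endian, the bytes at ascending addresses are 5B 8C 7B 9A 32 F8.
Read back as big-endian, the last byte is least significant, giving 0x5B8C7B9A32F8.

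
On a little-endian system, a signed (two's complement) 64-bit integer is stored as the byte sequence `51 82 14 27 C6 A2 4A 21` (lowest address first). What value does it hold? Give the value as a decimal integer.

In little-endian order the low byte comes first in memory.
Reassemble most-significant byte first: 21 4A A2 C6 27 14 82 51 → 0x214AA2C627148251.
0x214AA2C627148251 = 2398908723471090257.

2398908723471090257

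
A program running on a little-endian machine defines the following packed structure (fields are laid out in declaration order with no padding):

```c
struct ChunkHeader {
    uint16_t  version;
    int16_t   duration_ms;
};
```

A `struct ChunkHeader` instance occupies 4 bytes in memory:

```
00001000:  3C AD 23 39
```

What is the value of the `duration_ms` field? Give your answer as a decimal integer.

14627

`duration_ms` follows `version` (2 bytes), so it starts at byte offset 2 and occupies 2 bytes.
Bytes at offsets 2..3: 23 39.
Little-endian: lowest address holds the least-significant byte.
Reassemble most-significant byte first: 39 23 → 0x3923.
0x3923 = 14627.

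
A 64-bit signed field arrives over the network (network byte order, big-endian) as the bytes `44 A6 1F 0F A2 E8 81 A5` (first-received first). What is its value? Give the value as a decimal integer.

4946675392731185573

Big-endian: lowest address holds the most-significant byte.
The bytes are already most-significant first: 0x44A61F0FA2E881A5.
0x44A61F0FA2E881A5 = 4946675392731185573.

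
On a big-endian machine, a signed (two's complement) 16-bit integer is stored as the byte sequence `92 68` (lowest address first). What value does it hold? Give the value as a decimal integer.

-28056

In big-endian order the high byte comes first in memory.
The bytes are already most-significant first: 0x9268.
Top bit is set, so as a signed 16-bit value this is 0x9268 − 2^16 = -28056.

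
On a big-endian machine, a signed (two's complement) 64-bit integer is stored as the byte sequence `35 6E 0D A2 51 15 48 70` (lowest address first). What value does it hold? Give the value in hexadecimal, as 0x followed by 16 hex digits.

0x356E0DA251154870

Big-endian: lowest address holds the most-significant byte.
The bytes are already most-significant first: 0x356E0DA251154870.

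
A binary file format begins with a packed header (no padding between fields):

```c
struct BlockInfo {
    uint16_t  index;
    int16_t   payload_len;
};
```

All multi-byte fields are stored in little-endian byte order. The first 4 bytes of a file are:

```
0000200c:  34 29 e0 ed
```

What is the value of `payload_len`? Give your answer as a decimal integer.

`payload_len` follows `index` (2 bytes), so it starts at byte offset 2 and occupies 2 bytes.
Bytes at offsets 2..3: E0 ED.
In little-endian order the low byte comes first in memory.
Reassemble most-significant byte first: ED E0 → 0xEDE0.
Top bit is set, so as a signed 16-bit value this is 0xEDE0 − 2^16 = -4640.

-4640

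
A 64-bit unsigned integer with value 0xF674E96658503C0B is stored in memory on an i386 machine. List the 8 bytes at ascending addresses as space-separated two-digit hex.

0B 3C 50 58 66 E9 74 F6

Split into bytes (most-significant first): F6 74 E9 66 58 50 3C 0B.
Little-endian: lowest address holds the least-significant byte.
So at ascending addresses the bytes are 0B 3C 50 58 66 E9 74 F6.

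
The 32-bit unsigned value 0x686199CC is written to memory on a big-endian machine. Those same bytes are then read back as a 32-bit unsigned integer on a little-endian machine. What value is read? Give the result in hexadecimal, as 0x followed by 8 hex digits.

Stored big-endian, the bytes at ascending addresses are 68 61 99 CC.
Read back as little-endian, the first byte is least significant, giving 0xCC996168.

0xCC996168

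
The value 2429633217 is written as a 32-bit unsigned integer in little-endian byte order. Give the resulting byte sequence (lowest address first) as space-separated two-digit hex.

2429633217 in hexadecimal, padded to 32 bits, is 0x90D142C1.
Split into bytes (most-significant first): 90 D1 42 C1.
Little-endian: lowest address holds the least-significant byte.
So at ascending addresses the bytes are C1 42 D1 90.

C1 42 D1 90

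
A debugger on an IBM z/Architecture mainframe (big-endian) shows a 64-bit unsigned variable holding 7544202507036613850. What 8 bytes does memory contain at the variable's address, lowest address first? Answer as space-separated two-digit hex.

68 B2 64 35 91 87 5C DA

7544202507036613850 in hexadecimal, padded to 64 bits, is 0x68B2643591875CDA.
Split into bytes (most-significant first): 68 B2 64 35 91 87 5C DA.
Big-endian: lowest address holds the most-significant byte.
So the memory order matches the most-significant-first order: 68 B2 64 35 91 87 5C DA.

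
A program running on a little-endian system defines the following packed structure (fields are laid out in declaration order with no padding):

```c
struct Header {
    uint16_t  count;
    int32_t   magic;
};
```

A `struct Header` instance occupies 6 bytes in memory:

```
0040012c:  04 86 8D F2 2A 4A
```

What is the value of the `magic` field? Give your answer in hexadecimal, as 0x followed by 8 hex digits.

0x4A2AF28D

`magic` follows `count` (2 bytes), so it starts at byte offset 2 and occupies 4 bytes.
Bytes at offsets 2..5: 8D F2 2A 4A.
Little-endian stores the least-significant byte at the lowest address.
Reassemble most-significant byte first: 4A 2A F2 8D → 0x4A2AF28D.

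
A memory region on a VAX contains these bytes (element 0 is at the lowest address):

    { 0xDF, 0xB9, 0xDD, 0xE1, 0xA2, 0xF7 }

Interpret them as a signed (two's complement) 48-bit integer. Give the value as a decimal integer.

Little-endian: lowest address holds the least-significant byte.
Reassemble most-significant byte first: F7 A2 E1 DD B9 DF → 0xF7A2E1DDB9DF.
Top bit is set, so as a signed 48-bit value this is 0xF7A2E1DDB9DF − 2^48 = -9196030543393.

-9196030543393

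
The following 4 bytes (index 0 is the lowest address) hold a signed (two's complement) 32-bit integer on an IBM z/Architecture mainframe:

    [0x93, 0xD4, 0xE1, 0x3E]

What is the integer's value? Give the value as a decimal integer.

Big-endian: lowest address holds the most-significant byte.
The bytes are already most-significant first: 0x93D4E13E.
Top bit is set, so as a signed 32-bit value this is 0x93D4E13E − 2^32 = -1814765250.

-1814765250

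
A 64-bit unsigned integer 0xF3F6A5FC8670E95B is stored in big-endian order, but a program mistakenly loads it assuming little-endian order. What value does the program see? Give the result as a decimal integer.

Stored big-endian, the bytes at ascending addresses are F3 F6 A5 FC 86 70 E9 5B.
Read back as little-endian, the first byte is least significant, giving 0x5BE97086FCA5F6F3.
0x5BE97086FCA5F6F3 = 6622948452091688691.

6622948452091688691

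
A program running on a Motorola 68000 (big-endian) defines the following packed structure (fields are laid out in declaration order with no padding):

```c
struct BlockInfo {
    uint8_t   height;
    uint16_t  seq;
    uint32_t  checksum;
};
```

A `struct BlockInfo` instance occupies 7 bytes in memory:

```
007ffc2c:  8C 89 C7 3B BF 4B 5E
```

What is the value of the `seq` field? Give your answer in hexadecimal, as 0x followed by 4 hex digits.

0x89C7

`seq` follows `height` (1 byte), so it starts at byte offset 1 and occupies 2 bytes.
Bytes at offsets 1..2: 89 C7.
Big-endian: lowest address holds the most-significant byte.
The bytes are already most-significant first: 0x89C7.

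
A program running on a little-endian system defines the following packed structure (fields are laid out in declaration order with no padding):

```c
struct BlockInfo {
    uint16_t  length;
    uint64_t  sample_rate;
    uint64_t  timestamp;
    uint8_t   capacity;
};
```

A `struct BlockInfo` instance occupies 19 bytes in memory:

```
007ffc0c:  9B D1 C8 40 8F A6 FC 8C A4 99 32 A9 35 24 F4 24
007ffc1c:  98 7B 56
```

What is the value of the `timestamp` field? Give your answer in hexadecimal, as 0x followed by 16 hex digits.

0x7B9824F42435A932

`timestamp` follows `length` (2 B), `sample_rate` (8 B), so it starts at offset 2 + 8 = 10 and occupies 8 bytes.
Bytes at offsets 10..17: 32 A9 35 24 F4 24 98 7B.
In little-endian order the low byte comes first in memory.
Reassemble most-significant byte first: 7B 98 24 F4 24 35 A9 32 → 0x7B9824F42435A932.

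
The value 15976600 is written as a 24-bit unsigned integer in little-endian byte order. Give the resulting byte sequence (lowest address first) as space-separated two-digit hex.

15976600 in hexadecimal, padded to 24 bits, is 0xF3C898.
Split into bytes (most-significant first): F3 C8 98.
Little-endian stores the least-significant byte at the lowest address.
So at ascending addresses the bytes are 98 C8 F3.

98 C8 F3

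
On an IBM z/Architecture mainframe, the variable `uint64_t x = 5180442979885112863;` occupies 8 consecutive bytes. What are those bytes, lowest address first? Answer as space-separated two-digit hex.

47 E4 A1 71 6B 37 DE 1F

5180442979885112863 in hexadecimal, padded to 64 bits, is 0x47E4A1716B37DE1F.
Split into bytes (most-significant first): 47 E4 A1 71 6B 37 DE 1F.
Big-endian stores the most-significant byte at the lowest address.
So the memory order matches the most-significant-first order: 47 E4 A1 71 6B 37 DE 1F.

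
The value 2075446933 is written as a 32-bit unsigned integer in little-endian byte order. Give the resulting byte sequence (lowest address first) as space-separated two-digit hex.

95 CE B4 7B

2075446933 in hexadecimal, padded to 32 bits, is 0x7BB4CE95.
Split into bytes (most-significant first): 7B B4 CE 95.
In little-endian order the low byte comes first in memory.
So at ascending addresses the bytes are 95 CE B4 7B.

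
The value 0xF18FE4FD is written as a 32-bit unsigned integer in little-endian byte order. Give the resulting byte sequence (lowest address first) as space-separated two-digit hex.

FD E4 8F F1

Split into bytes (most-significant first): F1 8F E4 FD.
In little-endian order the low byte comes first in memory.
So at ascending addresses the bytes are FD E4 8F F1.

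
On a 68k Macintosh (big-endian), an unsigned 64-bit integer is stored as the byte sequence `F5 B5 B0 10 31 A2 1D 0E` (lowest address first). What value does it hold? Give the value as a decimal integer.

17705251093675646222

Big-endian: lowest address holds the most-significant byte.
The bytes are already most-significant first: 0xF5B5B01031A21D0E.
0xF5B5B01031A21D0E = 17705251093675646222.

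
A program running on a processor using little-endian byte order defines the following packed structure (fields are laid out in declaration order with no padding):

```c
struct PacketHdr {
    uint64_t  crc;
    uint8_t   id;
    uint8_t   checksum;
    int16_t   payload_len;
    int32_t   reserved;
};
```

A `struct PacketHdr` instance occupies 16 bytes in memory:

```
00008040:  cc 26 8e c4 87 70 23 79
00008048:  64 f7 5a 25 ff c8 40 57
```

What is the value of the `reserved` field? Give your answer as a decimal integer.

1463863551

`reserved` follows `crc` (8 B), `id` (1 B), `checksum` (1 B), `payload_len` (2 B), so it starts at offset 8 + 1 + 1 + 2 = 12 and occupies 4 bytes.
Bytes at offsets 12..15: FF C8 40 57.
Little-endian stores the least-significant byte at the lowest address.
Reassemble most-significant byte first: 57 40 C8 FF → 0x5740C8FF.
0x5740C8FF = 1463863551.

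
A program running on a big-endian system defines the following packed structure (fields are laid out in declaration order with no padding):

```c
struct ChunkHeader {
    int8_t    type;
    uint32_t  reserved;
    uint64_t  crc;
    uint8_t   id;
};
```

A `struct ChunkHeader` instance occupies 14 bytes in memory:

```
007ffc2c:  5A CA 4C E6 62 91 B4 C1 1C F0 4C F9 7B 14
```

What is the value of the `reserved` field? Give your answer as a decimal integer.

3394037346

`reserved` follows `type` (1 byte), so it starts at byte offset 1 and occupies 4 bytes.
Bytes at offsets 1..4: CA 4C E6 62.
Big-endian stores the most-significant byte at the lowest address.
The bytes are already most-significant first: 0xCA4CE662.
0xCA4CE662 = 3394037346.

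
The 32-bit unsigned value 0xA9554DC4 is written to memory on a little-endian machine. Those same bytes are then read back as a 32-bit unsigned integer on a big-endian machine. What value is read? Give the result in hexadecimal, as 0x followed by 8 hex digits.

0xC44D55A9

Stored little-endian, the bytes at ascending addresses are C4 4D 55 A9.
Read back as big-endian, the last byte is least significant, giving 0xC44D55A9.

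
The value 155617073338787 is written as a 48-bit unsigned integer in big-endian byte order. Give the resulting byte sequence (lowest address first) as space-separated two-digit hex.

8D 88 6C 60 99 A3

155617073338787 in hexadecimal, padded to 48 bits, is 0x8D886C6099A3.
Split into bytes (most-significant first): 8D 88 6C 60 99 A3.
Big-endian stores the most-significant byte at the lowest address.
So the memory order matches the most-significant-first order: 8D 88 6C 60 99 A3.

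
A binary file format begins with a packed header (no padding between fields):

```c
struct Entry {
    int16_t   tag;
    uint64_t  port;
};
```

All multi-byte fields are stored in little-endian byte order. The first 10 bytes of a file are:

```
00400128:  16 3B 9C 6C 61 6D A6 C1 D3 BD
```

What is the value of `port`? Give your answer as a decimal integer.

`port` follows `tag` (2 bytes), so it starts at byte offset 2 and occupies 8 bytes.
Bytes at offsets 2..9: 9C 6C 61 6D A6 C1 D3 BD.
In little-endian order the low byte comes first in memory.
Reassemble most-significant byte first: BD D3 C1 A6 6D 61 6C 9C → 0xBDD3C1A66D616C9C.
0xBDD3C1A66D616C9C = 13678489413798161564.

13678489413798161564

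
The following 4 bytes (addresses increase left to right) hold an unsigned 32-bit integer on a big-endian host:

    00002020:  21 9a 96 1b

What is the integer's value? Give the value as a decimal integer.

563779099

In big-endian order the high byte comes first in memory.
The bytes are already most-significant first: 0x219A961B.
0x219A961B = 563779099.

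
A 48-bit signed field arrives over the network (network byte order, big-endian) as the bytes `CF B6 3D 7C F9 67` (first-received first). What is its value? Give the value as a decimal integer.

-53093354112665

Big-endian: lowest address holds the most-significant byte.
The bytes are already most-significant first: 0xCFB63D7CF967.
Top bit is set, so as a signed 48-bit value this is 0xCFB63D7CF967 − 2^48 = -53093354112665.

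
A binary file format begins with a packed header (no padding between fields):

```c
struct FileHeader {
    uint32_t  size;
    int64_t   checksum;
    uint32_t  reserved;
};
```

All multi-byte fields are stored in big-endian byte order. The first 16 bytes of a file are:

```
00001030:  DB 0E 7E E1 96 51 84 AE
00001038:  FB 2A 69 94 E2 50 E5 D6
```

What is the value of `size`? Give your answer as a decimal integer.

`size` is the first field, at byte offset 0, occupying 4 bytes.
Bytes at offsets 0..3: DB 0E 7E E1.
Big-endian stores the most-significant byte at the lowest address.
The bytes are already most-significant first: 0xDB0E7EE1.
0xDB0E7EE1 = 3675160289.

3675160289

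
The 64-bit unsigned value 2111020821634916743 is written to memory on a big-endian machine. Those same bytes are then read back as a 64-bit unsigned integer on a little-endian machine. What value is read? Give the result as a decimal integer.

9773093401898142493

2111020821634916743 in 64-bit hexadecimal is 0x1D4BDA40AB00A187.
Stored big-endian, the bytes at ascending addresses are 1D 4B DA 40 AB 00 A1 87.
Read back as little-endian, the first byte is least significant, giving 0x87A100AB40DA4B1D.
0x87A100AB40DA4B1D = 9773093401898142493.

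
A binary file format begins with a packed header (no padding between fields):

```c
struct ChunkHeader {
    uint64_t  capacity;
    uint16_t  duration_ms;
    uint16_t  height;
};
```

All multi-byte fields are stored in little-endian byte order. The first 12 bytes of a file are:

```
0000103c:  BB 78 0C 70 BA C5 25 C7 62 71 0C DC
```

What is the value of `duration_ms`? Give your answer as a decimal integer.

`duration_ms` follows `capacity` (8 bytes), so it starts at byte offset 8 and occupies 2 bytes.
Bytes at offsets 8..9: 62 71.
Little-endian stores the least-significant byte at the lowest address.
Reassemble most-significant byte first: 71 62 → 0x7162.
0x7162 = 29026.

29026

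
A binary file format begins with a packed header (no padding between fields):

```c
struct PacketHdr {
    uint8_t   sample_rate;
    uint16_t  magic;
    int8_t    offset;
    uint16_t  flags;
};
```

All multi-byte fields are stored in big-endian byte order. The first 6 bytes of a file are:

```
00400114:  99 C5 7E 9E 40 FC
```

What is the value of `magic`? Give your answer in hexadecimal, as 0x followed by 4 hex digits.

0xC57E

`magic` follows `sample_rate` (1 byte), so it starts at byte offset 1 and occupies 2 bytes.
Bytes at offsets 1..2: C5 7E.
Big-endian: lowest address holds the most-significant byte.
The bytes are already most-significant first: 0xC57E.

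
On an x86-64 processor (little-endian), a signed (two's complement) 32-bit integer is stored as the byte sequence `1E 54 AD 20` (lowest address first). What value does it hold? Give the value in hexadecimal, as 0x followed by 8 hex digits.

In little-endian order the low byte comes first in memory.
Reassemble most-significant byte first: 20 AD 54 1E → 0x20AD541E.

0x20AD541E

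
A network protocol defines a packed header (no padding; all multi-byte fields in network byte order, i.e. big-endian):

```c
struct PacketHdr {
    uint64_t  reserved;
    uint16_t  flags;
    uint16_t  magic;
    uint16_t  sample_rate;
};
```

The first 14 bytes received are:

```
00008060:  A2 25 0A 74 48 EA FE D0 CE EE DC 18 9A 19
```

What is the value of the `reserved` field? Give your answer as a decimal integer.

`reserved` is the first field, at byte offset 0, occupying 8 bytes.
Bytes at offsets 0..7: A2 25 0A 74 48 EA FE D0.
Big-endian: lowest address holds the most-significant byte.
The bytes are already most-significant first: 0xA2250A7448EAFED0.
0xA2250A7448EAFED0 = 11683756302838464208.

11683756302838464208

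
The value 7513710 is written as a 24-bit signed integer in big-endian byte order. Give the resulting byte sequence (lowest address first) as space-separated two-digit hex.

72 A6 6E

7513710 in hexadecimal, padded to 24 bits, is 0x72A66E.
Split into bytes (most-significant first): 72 A6 6E.
In big-endian order the high byte comes first in memory.
So the memory order matches the most-significant-first order: 72 A6 6E.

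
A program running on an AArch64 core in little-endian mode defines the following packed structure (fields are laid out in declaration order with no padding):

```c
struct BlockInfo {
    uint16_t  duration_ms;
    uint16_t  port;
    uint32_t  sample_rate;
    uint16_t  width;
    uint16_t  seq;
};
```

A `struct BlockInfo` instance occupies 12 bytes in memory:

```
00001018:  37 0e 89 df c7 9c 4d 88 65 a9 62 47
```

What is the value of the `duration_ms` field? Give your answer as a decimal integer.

3639

`duration_ms` is the first field, at byte offset 0, occupying 2 bytes.
Bytes at offsets 0..1: 37 0E.
In little-endian order the low byte comes first in memory.
Reassemble most-significant byte first: 0E 37 → 0x0E37.
0x0E37 = 3639.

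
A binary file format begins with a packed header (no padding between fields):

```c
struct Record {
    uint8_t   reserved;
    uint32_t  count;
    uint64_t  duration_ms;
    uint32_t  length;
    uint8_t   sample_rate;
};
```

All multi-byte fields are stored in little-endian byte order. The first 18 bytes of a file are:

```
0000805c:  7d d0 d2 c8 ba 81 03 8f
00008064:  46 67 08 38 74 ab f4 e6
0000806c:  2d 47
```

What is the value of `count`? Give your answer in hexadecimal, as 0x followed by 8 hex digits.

0xBAC8D2D0

`count` follows `reserved` (1 byte), so it starts at byte offset 1 and occupies 4 bytes.
Bytes at offsets 1..4: D0 D2 C8 BA.
In little-endian order the low byte comes first in memory.
Reassemble most-significant byte first: BA C8 D2 D0 → 0xBAC8D2D0.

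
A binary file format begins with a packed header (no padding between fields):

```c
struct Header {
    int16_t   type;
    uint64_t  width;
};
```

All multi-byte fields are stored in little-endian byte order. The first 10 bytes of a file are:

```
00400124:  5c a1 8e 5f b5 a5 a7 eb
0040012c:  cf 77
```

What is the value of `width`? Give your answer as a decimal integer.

8633378115964723086

`width` follows `type` (2 bytes), so it starts at byte offset 2 and occupies 8 bytes.
Bytes at offsets 2..9: 8E 5F B5 A5 A7 EB CF 77.
Little-endian: lowest address holds the least-significant byte.
Reassemble most-significant byte first: 77 CF EB A7 A5 B5 5F 8E → 0x77CFEBA7A5B55F8E.
0x77CFEBA7A5B55F8E = 8633378115964723086.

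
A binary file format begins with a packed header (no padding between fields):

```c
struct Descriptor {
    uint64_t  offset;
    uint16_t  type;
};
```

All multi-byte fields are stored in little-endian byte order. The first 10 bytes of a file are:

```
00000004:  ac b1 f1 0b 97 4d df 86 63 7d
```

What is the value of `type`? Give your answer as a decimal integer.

`type` follows `offset` (8 bytes), so it starts at byte offset 8 and occupies 2 bytes.
Bytes at offsets 8..9: 63 7D.
In little-endian order the low byte comes first in memory.
Reassemble most-significant byte first: 7D 63 → 0x7D63.
0x7D63 = 32099.

32099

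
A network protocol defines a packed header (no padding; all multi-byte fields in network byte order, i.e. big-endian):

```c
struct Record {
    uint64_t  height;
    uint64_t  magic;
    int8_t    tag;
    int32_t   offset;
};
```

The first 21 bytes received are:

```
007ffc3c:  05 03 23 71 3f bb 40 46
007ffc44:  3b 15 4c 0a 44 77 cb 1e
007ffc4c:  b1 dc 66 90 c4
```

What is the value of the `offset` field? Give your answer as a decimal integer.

-597258044

`offset` follows `height` (8 B), `magic` (8 B), `tag` (1 B), so it starts at offset 8 + 8 + 1 = 17 and occupies 4 bytes.
Bytes at offsets 17..20: DC 66 90 C4.
Big-endian stores the most-significant byte at the lowest address.
The bytes are already most-significant first: 0xDC6690C4.
Top bit is set, so as a signed 32-bit value this is 0xDC6690C4 − 2^32 = -597258044.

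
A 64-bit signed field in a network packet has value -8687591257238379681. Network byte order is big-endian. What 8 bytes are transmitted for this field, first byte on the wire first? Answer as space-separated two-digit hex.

87 6F 79 C7 C6 84 63 5F

Two's complement of -8687591257238379681 in 64 bits: 8687591257238379681 = 0x78908638397B9CA1; invert → 0x876F79C7C684635E; add 1 → 0x876F79C7C684635F.
Split into bytes (most-significant first): 87 6F 79 C7 C6 84 63 5F.
In big-endian order the high byte comes first in memory.
So the memory order matches the most-significant-first order: 87 6F 79 C7 C6 84 63 5F.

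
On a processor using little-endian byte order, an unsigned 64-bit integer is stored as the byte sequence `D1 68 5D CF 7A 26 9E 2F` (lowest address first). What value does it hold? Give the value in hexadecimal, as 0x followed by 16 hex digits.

0x2F9E267ACF5D68D1

Little-endian: lowest address holds the least-significant byte.
Reassemble most-significant byte first: 2F 9E 26 7A CF 5D 68 D1 → 0x2F9E267ACF5D68D1.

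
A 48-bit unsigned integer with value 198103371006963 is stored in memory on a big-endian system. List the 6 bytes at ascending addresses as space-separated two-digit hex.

198103371006963 in hexadecimal, padded to 48 bits, is 0xB42C890EC3F3.
Split into bytes (most-significant first): B4 2C 89 0E C3 F3.
In big-endian order the high byte comes first in memory.
So the memory order matches the most-significant-first order: B4 2C 89 0E C3 F3.

B4 2C 89 0E C3 F3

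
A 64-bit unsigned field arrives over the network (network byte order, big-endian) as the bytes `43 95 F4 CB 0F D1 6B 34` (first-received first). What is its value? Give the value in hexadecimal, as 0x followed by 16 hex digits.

0x4395F4CB0FD16B34

Big-endian: lowest address holds the most-significant byte.
The bytes are already most-significant first: 0x4395F4CB0FD16B34.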